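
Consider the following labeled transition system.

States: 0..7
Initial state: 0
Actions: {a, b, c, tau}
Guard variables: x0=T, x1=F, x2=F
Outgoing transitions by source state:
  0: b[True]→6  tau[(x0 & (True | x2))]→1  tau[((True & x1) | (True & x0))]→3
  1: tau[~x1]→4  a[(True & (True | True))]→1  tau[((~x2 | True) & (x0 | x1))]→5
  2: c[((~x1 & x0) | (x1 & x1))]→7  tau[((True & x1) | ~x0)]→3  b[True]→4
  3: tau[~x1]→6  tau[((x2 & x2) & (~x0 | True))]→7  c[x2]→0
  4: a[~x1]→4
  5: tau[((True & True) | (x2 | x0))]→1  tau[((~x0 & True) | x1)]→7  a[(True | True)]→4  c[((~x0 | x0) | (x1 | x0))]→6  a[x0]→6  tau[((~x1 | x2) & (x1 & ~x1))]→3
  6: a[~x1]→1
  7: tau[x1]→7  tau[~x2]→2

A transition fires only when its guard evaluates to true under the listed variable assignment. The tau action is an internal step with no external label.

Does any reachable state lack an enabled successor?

R = {0,1,3,4,5,6}
  0: b→6  tau→1  tau→3  [3 exit(s)]
  1: a→1  tau→4  tau→5  [3 exit(s)]
  3: tau→6  [1 exit(s)]
  4: a→4  [1 exit(s)]
  5: a→4  a→6  c→6  tau→1  [4 exit(s)]
  6: a→1  [1 exit(s)]

Answer: DEADLOCK-FREE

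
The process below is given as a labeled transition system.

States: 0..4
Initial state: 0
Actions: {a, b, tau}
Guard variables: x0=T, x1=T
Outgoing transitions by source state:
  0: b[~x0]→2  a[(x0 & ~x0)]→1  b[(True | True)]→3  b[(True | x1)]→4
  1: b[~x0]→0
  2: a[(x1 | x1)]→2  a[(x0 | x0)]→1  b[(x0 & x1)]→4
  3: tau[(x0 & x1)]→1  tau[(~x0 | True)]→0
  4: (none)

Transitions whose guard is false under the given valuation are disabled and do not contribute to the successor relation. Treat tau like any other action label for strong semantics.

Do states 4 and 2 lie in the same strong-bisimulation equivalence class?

Compute ~ classes (split until stable):
  π0 = {{0,1,2,3,4}}
  π1 = {{0},{1,4},{2},{3}}
stable after 2 split(s): 4 block(s)
class of 4: {1,4}; class of 2: {2}

Answer: NOT BISIMILAR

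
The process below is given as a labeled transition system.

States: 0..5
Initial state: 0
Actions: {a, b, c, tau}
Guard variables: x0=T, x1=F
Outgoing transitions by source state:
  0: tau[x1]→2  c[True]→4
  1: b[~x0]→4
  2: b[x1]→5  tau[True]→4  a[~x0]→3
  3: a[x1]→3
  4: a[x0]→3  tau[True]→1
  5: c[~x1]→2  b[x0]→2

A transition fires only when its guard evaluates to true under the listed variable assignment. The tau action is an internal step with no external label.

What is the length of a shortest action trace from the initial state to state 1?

Breadth-first toward 1:
  Layer 0: {0}
  Layer 1: {4}
  Layer 2: {1,3}
1 enters at depth 2; path c·tau

Answer: 2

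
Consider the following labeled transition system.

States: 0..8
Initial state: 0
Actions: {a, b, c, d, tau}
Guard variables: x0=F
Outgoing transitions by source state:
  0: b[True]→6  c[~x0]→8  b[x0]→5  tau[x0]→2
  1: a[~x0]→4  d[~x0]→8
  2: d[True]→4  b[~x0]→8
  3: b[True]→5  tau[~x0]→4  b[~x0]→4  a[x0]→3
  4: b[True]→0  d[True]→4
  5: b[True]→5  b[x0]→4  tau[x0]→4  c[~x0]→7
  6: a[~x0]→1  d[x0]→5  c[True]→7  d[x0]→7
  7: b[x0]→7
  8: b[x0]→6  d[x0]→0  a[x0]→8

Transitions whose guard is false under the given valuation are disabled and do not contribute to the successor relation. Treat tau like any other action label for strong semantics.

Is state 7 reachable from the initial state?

Answer: REACHABLE

Analysis:
After dropping false guards: 15 live edges.
depth 0: {0}
depth 1: {6,8}  now seen {0,6,8}
depth 2: {1,7}  now seen {0,1,6,7,8}
depth 3: {4}  now seen {0,1,4,6,7,8}
R = {0,1,4,6,7,8}
witness 7: b·c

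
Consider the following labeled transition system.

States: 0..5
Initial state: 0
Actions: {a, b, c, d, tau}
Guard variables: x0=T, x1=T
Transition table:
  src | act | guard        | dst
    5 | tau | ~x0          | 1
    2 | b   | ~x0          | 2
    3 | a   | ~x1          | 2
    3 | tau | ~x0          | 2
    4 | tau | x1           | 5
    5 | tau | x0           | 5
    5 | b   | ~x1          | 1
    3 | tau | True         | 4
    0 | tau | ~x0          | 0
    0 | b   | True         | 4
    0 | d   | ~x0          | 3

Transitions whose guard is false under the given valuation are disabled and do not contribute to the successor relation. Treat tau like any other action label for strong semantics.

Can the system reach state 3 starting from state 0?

4 transition(s) survive guard evaluation.
L0 = {0}
L1 = {4}  total {0,4}
L2 = {5}  total {0,4,5}
Reach set: {0,4,5}

Answer: UNREACHABLE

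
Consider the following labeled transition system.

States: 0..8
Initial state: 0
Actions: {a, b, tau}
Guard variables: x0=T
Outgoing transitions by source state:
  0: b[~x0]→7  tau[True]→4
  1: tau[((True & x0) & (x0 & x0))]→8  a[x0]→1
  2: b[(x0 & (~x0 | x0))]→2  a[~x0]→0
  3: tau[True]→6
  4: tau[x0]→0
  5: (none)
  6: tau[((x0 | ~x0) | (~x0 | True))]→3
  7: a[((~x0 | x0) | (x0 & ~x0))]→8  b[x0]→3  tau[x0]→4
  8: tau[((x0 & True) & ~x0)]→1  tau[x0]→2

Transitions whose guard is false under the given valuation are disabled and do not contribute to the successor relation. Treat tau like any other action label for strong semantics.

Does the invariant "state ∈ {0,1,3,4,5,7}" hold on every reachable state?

Answer: INVARIANT HOLDS

Analysis:
Inv-set: {0,1,3,4,5,7}
Reach set: {0,4}
  0: ✓
  4: ✓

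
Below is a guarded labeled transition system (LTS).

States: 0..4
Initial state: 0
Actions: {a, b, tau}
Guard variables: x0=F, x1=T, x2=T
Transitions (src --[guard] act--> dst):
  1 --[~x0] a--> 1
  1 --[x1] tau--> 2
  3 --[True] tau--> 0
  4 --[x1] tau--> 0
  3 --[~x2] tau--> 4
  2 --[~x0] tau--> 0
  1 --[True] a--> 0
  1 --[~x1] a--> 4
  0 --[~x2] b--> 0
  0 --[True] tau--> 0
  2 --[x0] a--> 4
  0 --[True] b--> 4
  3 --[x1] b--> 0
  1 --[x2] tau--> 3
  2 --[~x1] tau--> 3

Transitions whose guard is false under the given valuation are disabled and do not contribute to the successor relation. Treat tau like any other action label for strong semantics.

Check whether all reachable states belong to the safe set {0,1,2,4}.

Allowed set {0,1,2,4}
Reach set: {0,4}
  0: safe
  4: safe

Answer: INVARIANT HOLDS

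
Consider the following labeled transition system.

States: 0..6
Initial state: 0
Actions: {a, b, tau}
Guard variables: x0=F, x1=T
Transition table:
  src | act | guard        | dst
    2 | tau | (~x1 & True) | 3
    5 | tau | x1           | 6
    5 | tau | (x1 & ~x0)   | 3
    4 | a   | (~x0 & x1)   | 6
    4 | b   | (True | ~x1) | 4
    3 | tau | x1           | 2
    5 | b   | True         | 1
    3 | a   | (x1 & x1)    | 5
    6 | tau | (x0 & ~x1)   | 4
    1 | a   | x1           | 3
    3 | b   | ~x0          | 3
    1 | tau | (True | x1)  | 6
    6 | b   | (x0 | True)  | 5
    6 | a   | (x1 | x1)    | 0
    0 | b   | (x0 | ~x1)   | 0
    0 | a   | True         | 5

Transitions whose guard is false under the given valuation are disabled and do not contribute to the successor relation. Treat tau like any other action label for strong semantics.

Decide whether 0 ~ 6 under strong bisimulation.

Answer: NOT BISIMILAR

Working:
Bisimulation quotient by refinement:
  P[0] = {{0,1,2,3,4,5,6}}
  P[1] = {{0},{1},{2},{3},{4,6},{5}}
  P[2] = {{0},{1},{2},{3},{4},{5},{6}}
stable after 3 split(s): 7 block(s)
[0]={0}  [6]={6}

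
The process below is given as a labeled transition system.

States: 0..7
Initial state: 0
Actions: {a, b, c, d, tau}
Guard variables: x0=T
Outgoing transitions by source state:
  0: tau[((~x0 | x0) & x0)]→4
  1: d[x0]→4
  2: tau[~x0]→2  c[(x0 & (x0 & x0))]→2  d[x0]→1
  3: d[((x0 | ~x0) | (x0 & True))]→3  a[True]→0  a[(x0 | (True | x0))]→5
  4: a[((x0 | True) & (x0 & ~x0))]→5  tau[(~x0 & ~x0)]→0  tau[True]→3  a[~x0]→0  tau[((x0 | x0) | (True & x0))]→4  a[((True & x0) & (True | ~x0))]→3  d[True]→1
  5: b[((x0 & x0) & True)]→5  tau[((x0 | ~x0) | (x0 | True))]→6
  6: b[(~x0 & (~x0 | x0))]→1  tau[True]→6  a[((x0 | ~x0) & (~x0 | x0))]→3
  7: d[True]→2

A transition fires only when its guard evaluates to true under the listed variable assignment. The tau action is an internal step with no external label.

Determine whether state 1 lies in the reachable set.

Answer: REACHABLE

Trace:
After dropping false guards: 16 live edges.
L0 = {0}
L1 = {4}  total {0,4}
L2 = {1,3}  total {0,1,3,4}
L3 = {5}  total {0,1,3,4,5}
L4 = {6}  total {0,1,3,4,5,6}
Reach set: {0,1,3,4,5,6}
Path to 1: tau·d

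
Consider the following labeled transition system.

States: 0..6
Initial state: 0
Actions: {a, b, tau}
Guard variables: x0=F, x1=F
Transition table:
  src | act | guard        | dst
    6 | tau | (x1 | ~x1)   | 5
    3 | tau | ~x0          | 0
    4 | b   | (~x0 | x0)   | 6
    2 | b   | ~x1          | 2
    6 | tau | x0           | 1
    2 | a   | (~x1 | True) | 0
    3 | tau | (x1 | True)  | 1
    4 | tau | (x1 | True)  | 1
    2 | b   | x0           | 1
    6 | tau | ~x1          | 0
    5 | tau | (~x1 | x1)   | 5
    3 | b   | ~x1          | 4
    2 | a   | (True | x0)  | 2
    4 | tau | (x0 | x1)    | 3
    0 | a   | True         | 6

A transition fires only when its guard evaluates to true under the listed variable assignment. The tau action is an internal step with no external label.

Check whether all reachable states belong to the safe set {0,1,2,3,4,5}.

Answer: INVARIANT VIOLATED at state 6

Working:
Safe = {0,1,2,3,4,5}
R = {0,5,6}
  0: ok
  5: ok
  6: VIOLATES
counterexample path to 6: a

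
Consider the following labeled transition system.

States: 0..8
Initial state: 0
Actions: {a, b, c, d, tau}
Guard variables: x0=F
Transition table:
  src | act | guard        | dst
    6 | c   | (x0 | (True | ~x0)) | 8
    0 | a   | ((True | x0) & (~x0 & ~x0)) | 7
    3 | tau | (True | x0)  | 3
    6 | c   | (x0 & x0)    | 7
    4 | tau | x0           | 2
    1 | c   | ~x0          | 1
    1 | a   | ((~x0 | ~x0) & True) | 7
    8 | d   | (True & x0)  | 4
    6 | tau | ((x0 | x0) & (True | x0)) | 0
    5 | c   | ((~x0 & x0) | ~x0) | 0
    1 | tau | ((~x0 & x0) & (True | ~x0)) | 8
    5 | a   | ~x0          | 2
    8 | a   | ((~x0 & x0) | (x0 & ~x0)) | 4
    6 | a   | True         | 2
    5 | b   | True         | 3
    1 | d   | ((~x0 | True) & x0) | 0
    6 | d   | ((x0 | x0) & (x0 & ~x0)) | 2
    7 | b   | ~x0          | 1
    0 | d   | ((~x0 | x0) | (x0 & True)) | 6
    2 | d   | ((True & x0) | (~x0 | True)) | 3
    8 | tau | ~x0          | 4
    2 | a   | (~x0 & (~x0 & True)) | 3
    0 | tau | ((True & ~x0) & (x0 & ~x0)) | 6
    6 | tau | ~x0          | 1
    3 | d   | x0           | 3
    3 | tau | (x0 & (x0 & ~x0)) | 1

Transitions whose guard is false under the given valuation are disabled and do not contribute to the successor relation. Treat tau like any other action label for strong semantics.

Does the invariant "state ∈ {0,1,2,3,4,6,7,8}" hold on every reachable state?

Inv-set: {0,1,2,3,4,6,7,8}
R = {0,1,2,3,4,6,7,8}
  0: ok
  1: ok
  2: ok
  3: ok
  4: ok
  6: ok
  7: ok
  8: ok

Answer: INVARIANT HOLDS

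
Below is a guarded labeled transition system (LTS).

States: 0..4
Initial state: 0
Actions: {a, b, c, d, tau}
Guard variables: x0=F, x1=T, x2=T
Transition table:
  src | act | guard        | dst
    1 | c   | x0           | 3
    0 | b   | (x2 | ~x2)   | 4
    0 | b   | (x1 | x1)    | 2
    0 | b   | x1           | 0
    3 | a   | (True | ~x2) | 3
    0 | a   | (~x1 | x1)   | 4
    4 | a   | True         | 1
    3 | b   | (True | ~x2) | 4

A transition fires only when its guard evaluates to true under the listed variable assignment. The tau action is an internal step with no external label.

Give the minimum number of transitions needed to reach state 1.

Answer: 2

Trace:
Layered search for 1:
  L0 = {0}
  L1 = {2,4}
  L2 = {1}
1 enters at depth 2; path a·a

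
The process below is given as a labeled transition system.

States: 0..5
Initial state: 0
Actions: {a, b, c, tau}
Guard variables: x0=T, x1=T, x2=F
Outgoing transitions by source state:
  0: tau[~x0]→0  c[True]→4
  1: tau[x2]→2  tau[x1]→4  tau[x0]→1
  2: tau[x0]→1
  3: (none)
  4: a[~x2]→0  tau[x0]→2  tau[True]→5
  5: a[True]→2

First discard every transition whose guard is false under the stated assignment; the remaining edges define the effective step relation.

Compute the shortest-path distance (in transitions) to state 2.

Answer: 2

Analysis:
Layered search for 2:
  Layer 0: {0}
  Layer 1: {4}
  Layer 2: {2,5}
first hit 2 at d=2 via c·tau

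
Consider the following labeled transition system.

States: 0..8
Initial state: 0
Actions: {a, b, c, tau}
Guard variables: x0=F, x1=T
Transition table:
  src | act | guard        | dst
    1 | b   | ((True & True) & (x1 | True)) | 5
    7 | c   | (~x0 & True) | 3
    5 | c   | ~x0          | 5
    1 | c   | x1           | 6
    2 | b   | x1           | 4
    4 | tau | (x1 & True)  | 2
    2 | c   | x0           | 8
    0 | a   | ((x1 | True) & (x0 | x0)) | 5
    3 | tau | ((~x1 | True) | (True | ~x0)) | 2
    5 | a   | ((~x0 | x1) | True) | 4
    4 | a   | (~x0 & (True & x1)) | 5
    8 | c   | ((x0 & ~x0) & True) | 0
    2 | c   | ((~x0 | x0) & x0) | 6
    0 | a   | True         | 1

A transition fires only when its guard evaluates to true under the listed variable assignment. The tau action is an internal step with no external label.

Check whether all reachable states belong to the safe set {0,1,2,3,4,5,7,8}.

Safe = {0,1,2,3,4,5,7,8}
Reach set: {0,1,2,4,5,6}
  0: safe
  1: safe
  2: safe
  4: safe
  5: safe
  6: VIOLATES
reach 6 via a·c — violates

Answer: INVARIANT VIOLATED at state 6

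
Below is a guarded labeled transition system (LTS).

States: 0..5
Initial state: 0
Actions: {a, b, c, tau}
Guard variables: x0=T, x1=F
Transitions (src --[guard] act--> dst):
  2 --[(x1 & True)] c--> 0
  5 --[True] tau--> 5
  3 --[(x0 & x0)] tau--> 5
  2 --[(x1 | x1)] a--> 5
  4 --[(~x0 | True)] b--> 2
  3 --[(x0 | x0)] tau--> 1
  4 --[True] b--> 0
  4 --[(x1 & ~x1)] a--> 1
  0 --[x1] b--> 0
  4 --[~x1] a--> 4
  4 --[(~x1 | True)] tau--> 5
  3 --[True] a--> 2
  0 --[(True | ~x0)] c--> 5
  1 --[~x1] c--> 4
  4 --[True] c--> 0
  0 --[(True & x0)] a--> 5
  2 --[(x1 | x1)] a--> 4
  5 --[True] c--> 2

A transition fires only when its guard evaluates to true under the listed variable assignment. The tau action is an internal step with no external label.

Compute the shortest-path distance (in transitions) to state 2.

Answer: 2

Working:
Layered search for 2:
  Layer 0: {0}
  Layer 1: {5}
  Layer 2: {2}
first hit 2 at d=2 via a·c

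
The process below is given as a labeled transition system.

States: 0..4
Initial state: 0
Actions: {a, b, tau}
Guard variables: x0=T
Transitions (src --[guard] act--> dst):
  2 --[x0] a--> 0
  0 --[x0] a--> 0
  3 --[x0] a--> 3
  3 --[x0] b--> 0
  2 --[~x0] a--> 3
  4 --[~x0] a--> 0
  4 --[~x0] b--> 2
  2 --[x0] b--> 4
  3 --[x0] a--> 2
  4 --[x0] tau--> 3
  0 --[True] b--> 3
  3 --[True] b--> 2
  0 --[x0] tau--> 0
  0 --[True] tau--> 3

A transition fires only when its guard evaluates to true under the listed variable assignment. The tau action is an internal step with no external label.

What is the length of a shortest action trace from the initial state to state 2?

Layered search for 2:
  depth 0: {0}
  depth 1: {3}
  depth 2: {2}
first hit 2 at d=2 via b·a

Answer: 2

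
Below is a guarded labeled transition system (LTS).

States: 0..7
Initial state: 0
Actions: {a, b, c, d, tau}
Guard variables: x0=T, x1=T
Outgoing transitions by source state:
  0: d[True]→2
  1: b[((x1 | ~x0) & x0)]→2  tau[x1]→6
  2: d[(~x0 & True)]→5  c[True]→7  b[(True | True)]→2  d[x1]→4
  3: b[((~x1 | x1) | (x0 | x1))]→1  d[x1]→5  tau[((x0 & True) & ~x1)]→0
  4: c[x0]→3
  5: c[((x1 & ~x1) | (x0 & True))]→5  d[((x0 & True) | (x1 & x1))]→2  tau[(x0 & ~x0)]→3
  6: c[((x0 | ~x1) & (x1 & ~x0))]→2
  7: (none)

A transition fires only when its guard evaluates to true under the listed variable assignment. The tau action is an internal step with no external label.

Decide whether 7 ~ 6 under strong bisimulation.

Bisimulation quotient by refinement:
  round 0: {{0,1,2,3,4,5,6,7}}
  round 1: {{0},{1},{2},{3},{4},{5},{6,7}}
stable after 2 split(s): 7 block(s)
[7]={6,7}  [6]={6,7}

Answer: BISIMILAR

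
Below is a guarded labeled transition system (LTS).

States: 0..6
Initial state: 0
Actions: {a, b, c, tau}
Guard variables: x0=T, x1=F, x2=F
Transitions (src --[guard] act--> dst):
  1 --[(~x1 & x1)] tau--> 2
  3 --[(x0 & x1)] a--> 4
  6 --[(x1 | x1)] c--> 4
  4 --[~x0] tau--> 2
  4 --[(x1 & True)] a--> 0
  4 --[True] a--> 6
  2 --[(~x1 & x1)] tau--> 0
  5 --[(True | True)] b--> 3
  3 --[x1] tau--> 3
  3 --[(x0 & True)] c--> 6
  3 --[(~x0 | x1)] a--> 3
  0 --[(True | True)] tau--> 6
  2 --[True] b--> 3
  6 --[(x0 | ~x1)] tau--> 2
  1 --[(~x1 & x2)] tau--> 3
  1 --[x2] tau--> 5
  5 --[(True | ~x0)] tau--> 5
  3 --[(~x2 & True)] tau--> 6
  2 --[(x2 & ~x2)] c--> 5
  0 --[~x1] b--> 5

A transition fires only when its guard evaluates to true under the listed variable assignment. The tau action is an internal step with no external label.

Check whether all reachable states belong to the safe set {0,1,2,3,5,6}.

Allowed set {0,1,2,3,5,6}
R = {0,2,3,5,6}
  0: ok
  2: ok
  3: ok
  5: ok
  6: ok

Answer: INVARIANT HOLDS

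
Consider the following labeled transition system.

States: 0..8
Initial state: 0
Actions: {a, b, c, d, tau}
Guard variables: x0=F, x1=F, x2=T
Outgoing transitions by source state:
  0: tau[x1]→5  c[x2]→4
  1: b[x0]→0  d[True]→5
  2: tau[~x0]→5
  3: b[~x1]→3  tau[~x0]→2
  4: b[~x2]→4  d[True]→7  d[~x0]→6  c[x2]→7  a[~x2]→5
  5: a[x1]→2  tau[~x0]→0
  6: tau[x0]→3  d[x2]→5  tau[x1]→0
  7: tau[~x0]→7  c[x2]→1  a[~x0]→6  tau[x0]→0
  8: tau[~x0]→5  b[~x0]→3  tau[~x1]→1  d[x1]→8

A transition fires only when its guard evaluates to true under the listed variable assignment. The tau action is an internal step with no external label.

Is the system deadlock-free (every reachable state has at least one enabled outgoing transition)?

Reach set: {0,1,4,5,6,7}
  0: c→4  [1 out]
  1: d→5  [1 out]
  4: c→7  d→6  d→7  [3 out]
  5: tau→0  [1 out]
  6: d→5  [1 out]
  7: a→6  c→1  tau→7  [3 out]

Answer: DEADLOCK-FREE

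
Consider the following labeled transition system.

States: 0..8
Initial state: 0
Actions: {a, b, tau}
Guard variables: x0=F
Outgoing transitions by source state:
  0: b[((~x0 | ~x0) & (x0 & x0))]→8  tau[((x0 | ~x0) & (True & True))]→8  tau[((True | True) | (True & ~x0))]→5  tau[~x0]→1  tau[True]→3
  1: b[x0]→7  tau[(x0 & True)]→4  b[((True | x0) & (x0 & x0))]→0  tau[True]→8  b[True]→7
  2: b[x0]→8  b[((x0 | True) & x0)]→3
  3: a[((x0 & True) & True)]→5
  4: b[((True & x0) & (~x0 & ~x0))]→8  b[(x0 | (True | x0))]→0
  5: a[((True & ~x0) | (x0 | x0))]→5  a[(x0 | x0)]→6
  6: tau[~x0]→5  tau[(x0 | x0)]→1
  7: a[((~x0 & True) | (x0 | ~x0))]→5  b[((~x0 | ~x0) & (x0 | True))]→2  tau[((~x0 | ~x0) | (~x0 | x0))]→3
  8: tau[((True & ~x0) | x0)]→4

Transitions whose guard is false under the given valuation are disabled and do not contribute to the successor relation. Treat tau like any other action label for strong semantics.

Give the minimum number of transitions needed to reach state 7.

Breadth-first toward 7:
  depth 0: {0}
  depth 1: {1,3,5,8}
  depth 2: {4,7}
7 enters at depth 2; path tau·b

Answer: 2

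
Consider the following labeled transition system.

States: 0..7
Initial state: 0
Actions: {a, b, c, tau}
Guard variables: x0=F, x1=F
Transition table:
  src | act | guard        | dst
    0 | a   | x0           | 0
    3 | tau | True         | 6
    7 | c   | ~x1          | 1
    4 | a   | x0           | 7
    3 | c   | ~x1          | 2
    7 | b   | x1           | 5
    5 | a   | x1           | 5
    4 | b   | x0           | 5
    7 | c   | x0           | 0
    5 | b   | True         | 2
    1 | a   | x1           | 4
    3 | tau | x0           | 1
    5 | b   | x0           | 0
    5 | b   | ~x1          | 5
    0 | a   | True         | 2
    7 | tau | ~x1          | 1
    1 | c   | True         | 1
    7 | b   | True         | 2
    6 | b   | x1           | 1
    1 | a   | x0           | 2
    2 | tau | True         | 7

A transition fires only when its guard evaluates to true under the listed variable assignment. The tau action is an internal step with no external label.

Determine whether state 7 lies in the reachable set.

10 transition(s) survive guard evaluation.
depth 0: {0}
depth 1: {2}  now seen {0,2}
depth 2: {7}  now seen {0,2,7}
depth 3: {1}  now seen {0,1,2,7}
R = {0,1,2,7}
trace reaching 7: a·tau

Answer: REACHABLE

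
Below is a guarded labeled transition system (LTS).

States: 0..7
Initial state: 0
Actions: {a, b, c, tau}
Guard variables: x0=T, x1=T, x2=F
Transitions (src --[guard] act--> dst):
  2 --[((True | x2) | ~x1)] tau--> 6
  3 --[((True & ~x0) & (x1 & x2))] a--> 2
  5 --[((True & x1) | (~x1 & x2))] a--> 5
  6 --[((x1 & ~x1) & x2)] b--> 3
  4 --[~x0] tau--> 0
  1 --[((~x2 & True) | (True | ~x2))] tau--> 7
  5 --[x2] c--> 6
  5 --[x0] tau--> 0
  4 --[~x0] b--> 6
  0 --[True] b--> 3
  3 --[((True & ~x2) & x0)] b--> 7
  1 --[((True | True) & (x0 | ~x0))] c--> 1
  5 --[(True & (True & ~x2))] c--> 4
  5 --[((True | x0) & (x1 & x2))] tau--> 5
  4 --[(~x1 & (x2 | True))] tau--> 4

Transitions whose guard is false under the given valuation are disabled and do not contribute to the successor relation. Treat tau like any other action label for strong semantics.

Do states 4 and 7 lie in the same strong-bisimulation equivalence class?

Answer: BISIMILAR

Analysis:
Refine partition for ~:
  round 0: {{0,1,2,3,4,5,6,7}}
  round 1: {{0,3},{1},{2},{4,6,7},{5}}
  round 2: {{0},{1},{2},{3},{4,6,7},{5}}
stable after 3 split(s): 6 block(s)
[4]={4,6,7}  [7]={4,6,7}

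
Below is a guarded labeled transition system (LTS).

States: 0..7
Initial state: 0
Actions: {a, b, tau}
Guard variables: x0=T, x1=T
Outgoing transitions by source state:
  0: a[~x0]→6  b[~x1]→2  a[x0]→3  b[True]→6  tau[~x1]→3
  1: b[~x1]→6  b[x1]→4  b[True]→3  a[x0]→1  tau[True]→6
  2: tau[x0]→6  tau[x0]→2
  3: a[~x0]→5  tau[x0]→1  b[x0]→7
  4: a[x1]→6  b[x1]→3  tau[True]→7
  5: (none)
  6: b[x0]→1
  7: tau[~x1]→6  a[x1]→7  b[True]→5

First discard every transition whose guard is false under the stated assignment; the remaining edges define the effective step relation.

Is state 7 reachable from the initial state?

After dropping false guards: 16 live edges.
Layer 0: {0}
Layer 1: {3,6}  cumulative {0,3,6}
Layer 2: {1,7}  cumulative {0,1,3,6,7}
Layer 3: {4,5}  cumulative {0,1,3,4,5,6,7}
Reachable = {0,1,3,4,5,6,7}
trace reaching 7: a·b

Answer: REACHABLE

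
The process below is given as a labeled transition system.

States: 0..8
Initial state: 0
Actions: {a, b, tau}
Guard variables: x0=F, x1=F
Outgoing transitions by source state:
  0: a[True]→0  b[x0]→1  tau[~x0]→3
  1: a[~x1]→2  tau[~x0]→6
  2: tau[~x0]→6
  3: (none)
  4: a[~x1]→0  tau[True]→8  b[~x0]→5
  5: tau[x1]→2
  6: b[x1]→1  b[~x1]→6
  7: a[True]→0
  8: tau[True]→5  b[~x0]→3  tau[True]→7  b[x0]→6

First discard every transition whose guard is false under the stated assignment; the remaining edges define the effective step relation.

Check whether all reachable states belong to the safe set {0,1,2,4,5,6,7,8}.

Answer: INVARIANT VIOLATED at state 3

Working:
Inv-set: {0,1,2,4,5,6,7,8}
R = {0,3}
  0: ok
  3: ✗ unsafe
witness against invariant: tau → 3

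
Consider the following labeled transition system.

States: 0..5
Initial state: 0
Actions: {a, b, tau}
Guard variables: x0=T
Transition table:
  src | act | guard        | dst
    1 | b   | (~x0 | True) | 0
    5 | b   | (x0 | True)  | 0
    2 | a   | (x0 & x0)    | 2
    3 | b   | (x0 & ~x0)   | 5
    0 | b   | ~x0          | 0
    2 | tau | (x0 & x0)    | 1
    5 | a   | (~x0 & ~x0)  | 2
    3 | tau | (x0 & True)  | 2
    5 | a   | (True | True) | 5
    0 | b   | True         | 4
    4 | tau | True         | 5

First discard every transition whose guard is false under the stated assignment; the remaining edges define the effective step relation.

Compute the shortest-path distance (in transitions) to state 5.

Answer: 2

Trace:
Breadth-first toward 5:
  depth 0: {0}
  depth 1: {4}
  depth 2: {5}
depth(5)=2, e.g. b·tau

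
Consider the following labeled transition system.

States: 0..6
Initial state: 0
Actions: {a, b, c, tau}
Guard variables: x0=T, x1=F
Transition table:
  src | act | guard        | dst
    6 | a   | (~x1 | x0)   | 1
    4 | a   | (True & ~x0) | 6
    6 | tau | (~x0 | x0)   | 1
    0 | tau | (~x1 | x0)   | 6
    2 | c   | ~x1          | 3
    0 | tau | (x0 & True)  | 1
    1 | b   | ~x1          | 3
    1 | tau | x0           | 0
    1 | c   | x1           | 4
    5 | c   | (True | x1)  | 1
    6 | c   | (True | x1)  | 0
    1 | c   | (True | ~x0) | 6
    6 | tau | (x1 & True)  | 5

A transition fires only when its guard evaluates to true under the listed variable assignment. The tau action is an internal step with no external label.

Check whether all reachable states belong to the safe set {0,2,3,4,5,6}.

Inv-set: {0,2,3,4,5,6}
Reachable = {0,1,3,6}
  0: ok
  1: VIOLATES
  3: ok
  6: ok
witness against invariant: tau → 1

Answer: INVARIANT VIOLATED at state 1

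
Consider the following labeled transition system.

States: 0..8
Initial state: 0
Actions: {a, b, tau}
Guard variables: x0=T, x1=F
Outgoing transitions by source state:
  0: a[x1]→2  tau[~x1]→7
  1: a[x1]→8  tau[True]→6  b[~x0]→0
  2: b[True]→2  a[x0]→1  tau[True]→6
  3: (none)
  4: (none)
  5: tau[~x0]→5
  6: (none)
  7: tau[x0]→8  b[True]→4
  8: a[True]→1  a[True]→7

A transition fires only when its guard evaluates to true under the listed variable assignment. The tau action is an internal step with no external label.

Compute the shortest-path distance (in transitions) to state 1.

Layered search for 1:
  L0 = {0}
  L1 = {7}
  L2 = {4,8}
  L3 = {1}
1 enters at depth 3; path tau·tau·a

Answer: 3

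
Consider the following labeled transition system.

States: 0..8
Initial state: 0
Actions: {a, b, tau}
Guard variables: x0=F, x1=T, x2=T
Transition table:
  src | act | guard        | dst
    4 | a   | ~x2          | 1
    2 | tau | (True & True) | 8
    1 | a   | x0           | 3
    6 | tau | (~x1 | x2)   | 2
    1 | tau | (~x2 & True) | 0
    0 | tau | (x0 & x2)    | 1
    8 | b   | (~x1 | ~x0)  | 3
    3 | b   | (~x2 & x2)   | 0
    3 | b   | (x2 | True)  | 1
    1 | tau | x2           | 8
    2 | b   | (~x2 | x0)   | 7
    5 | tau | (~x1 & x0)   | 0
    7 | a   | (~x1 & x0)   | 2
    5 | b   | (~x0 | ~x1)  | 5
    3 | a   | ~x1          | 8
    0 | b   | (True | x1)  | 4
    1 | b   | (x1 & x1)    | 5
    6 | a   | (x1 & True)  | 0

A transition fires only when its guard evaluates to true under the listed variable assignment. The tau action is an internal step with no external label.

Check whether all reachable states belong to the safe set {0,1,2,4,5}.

Inv-set: {0,1,2,4,5}
Reachable = {0,4}
  0: ✓
  4: ✓

Answer: INVARIANT HOLDS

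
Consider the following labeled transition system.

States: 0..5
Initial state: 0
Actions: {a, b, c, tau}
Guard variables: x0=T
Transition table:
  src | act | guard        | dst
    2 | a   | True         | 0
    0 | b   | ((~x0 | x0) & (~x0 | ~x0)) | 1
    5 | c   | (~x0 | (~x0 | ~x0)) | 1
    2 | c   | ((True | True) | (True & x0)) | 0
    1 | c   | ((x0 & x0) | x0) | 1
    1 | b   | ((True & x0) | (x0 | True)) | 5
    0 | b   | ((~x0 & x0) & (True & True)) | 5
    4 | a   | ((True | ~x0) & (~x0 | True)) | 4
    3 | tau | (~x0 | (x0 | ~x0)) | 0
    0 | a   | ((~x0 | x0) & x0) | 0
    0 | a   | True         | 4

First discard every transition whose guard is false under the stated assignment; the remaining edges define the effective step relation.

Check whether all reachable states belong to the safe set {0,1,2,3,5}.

Answer: INVARIANT VIOLATED at state 4

Analysis:
Inv-set: {0,1,2,3,5}
R = {0,4}
  0: safe
  4: outside
reach 4 via a — violates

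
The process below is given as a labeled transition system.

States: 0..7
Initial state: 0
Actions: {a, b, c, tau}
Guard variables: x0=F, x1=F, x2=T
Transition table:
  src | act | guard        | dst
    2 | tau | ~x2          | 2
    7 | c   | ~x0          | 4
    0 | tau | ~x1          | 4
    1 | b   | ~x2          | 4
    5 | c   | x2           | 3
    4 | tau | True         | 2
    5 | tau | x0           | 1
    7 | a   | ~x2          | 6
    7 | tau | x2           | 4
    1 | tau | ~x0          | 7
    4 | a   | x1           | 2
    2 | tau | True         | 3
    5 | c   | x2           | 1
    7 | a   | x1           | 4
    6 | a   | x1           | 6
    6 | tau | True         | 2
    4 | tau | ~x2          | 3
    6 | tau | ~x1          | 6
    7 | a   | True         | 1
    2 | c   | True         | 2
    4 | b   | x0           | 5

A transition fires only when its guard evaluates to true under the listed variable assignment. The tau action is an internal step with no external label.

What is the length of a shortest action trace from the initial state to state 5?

BFS to 5:
  L0 = {0}
  L1 = {4}
  L2 = {2}
  L3 = {3}
5 never appears.

Answer: UNREACHABLE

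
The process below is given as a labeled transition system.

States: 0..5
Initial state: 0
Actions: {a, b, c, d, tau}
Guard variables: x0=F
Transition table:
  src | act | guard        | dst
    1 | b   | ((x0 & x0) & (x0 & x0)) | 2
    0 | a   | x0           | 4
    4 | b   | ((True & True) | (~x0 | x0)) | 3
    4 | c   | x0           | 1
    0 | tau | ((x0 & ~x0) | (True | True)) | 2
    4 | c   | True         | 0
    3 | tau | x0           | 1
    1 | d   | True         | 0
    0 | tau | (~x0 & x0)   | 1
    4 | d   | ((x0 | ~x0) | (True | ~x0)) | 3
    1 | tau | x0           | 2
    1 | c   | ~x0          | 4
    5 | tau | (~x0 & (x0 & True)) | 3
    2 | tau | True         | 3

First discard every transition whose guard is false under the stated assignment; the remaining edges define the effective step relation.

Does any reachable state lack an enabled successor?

R = {0,2,3}
  0: tau→2  [1 exit(s)]
  2: tau→3  [1 exit(s)]
  3: ∅  [deadlock]
trace reaching 3: tau·tau

Answer: DEADLOCK at state 3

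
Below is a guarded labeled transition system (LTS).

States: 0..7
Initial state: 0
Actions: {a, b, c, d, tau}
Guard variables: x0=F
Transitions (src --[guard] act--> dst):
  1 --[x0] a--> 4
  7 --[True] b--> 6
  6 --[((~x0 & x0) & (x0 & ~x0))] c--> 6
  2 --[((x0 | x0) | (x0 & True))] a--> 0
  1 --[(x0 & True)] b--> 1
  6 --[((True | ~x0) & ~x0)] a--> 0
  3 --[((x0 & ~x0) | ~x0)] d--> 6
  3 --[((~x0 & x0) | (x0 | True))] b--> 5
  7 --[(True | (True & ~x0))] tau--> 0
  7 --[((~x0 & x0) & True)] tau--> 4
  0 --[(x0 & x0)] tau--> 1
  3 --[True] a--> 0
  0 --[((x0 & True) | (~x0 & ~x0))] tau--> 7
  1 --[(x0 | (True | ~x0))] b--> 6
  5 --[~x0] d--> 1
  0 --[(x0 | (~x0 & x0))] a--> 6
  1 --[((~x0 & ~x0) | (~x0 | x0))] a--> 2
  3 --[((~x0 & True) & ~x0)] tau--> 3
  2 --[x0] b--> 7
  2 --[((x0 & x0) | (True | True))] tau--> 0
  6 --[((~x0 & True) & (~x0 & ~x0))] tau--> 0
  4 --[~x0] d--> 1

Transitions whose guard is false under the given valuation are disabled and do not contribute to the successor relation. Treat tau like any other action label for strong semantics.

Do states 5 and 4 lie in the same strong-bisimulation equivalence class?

Refine partition for ~:
  P[0] = {{0,1,2,3,4,5,6,7}}
  P[1] = {{0,2},{1},{3},{4,5},{6},{7}}
  P[2] = {{0},{1},{2},{3},{4,5},{6},{7}}
stable after 3 split(s): 7 block(s)
[5]={4,5}  [4]={4,5}

Answer: BISIMILAR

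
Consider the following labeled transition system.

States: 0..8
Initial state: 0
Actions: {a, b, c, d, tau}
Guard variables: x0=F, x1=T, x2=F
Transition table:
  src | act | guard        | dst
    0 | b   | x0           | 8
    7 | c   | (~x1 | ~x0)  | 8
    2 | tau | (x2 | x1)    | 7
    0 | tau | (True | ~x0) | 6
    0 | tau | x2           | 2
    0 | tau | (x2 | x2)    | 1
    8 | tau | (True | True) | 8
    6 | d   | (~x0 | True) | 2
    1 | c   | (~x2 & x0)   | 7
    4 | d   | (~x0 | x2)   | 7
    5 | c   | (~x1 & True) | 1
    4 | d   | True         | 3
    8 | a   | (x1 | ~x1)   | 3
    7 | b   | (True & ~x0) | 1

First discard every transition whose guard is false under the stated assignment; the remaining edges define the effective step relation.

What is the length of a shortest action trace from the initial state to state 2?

Answer: 2

Trace:
Breadth-first toward 2:
  Layer 0: {0}
  Layer 1: {6}
  Layer 2: {2}
depth(2)=2, e.g. tau·d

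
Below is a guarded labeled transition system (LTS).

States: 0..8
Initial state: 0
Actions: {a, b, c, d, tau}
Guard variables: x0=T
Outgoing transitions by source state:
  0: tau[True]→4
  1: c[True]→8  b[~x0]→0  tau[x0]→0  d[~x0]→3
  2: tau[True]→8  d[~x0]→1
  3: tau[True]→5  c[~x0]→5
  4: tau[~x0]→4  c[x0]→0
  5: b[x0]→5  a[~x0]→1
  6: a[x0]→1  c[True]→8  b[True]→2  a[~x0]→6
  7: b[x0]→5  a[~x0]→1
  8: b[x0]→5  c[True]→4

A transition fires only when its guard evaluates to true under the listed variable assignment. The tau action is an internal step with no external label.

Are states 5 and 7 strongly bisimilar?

Answer: BISIMILAR

Working:
Bisimulation quotient by refinement:
  round 0: {{0,1,2,3,4,5,6,7,8}}
  round 1: {{0,2,3},{1},{4},{5,7},{6},{8}}
  round 2: {{0},{1},{2},{3},{4},{5,7},{6},{8}}
stable after 3 split(s): 8 block(s)
[5]={5,7}  [7]={5,7}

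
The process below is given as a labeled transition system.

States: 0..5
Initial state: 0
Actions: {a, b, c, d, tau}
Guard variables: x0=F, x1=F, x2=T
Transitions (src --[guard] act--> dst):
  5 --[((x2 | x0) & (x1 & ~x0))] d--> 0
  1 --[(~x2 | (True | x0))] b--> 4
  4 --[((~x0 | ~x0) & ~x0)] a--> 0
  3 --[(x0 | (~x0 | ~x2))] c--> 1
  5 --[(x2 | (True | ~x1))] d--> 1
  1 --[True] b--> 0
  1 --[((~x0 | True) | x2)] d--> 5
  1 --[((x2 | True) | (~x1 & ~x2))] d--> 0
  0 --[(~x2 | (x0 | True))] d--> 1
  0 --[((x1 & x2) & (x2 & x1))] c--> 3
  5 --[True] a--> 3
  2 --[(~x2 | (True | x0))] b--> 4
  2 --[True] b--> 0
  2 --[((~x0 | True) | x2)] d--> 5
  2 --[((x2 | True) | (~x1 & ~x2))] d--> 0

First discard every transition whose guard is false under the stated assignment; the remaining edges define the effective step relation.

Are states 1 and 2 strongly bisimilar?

Refine partition for ~:
  round 0: {{0,1,2,3,4,5}}
  round 1: {{0},{1,2},{3},{4},{5}}
Fixed point at round 2; 5 class(es).
[1]={1,2}  [2]={1,2}

Answer: BISIMILAR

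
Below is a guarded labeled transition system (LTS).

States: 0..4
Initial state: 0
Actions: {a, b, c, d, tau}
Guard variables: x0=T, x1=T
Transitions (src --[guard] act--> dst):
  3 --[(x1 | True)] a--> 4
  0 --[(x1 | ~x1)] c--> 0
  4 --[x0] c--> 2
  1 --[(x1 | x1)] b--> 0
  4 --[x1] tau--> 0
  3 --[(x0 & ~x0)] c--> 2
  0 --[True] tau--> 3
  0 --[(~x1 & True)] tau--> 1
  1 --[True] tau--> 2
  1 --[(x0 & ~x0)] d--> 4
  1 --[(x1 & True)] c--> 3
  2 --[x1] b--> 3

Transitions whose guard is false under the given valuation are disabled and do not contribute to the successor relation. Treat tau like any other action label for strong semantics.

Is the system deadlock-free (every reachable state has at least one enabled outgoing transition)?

Reachable = {0,2,3,4}
  0: c→0  tau→3  [deg 2]
  2: b→3  [deg 1]
  3: a→4  [deg 1]
  4: c→2  tau→0  [deg 2]

Answer: DEADLOCK-FREE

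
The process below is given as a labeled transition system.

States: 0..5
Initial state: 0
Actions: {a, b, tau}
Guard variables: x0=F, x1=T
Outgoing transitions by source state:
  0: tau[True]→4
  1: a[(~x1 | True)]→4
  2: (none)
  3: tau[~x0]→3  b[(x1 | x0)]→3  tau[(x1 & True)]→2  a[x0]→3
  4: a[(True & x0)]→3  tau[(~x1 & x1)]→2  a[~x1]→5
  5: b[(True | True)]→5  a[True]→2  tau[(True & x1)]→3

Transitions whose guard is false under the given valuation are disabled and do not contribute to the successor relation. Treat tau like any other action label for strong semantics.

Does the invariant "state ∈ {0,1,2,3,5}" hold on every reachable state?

Answer: INVARIANT VIOLATED at state 4

Trace:
Safe = {0,1,2,3,5}
Reach set: {0,4}
  0: ok
  4: VIOLATES
witness against invariant: tau → 4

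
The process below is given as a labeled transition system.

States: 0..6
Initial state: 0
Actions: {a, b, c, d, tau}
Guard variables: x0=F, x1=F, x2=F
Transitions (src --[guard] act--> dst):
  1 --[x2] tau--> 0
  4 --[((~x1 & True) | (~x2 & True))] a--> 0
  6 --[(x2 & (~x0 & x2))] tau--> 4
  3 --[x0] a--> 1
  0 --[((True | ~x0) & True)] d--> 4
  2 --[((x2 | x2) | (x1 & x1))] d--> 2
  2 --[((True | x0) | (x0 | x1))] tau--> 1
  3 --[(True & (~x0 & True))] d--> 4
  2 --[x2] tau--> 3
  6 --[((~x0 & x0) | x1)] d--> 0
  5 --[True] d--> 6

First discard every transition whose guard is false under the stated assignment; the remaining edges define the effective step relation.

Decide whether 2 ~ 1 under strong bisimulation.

Answer: NOT BISIMILAR

Analysis:
Refine partition for ~:
  round 0: {{0,1,2,3,4,5,6}}
  round 1: {{0,3,5},{1,6},{2},{4}}
  round 2: {{0,3},{1,6},{2},{4},{5}}
Fixed point at round 3; 5 class(es).
2∈{2}, 1∈{1,6}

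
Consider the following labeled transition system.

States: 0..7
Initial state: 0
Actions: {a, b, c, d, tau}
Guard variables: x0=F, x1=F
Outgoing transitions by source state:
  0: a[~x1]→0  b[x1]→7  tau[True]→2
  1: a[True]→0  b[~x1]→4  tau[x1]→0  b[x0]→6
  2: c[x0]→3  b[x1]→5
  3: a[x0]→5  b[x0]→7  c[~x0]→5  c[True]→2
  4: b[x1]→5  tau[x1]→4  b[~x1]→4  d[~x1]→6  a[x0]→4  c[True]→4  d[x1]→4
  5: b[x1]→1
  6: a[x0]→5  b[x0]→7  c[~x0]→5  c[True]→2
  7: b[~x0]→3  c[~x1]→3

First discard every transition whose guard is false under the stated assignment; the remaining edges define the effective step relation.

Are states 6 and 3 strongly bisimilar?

Answer: BISIMILAR

Working:
Refine partition for ~:
  round 0: {{0,1,2,3,4,5,6,7}}
  round 1: {{0},{1},{2,5},{3,6},{4},{7}}
6 equivalence class(es) (converged in 2)
class of 6: {3,6}; class of 3: {3,6}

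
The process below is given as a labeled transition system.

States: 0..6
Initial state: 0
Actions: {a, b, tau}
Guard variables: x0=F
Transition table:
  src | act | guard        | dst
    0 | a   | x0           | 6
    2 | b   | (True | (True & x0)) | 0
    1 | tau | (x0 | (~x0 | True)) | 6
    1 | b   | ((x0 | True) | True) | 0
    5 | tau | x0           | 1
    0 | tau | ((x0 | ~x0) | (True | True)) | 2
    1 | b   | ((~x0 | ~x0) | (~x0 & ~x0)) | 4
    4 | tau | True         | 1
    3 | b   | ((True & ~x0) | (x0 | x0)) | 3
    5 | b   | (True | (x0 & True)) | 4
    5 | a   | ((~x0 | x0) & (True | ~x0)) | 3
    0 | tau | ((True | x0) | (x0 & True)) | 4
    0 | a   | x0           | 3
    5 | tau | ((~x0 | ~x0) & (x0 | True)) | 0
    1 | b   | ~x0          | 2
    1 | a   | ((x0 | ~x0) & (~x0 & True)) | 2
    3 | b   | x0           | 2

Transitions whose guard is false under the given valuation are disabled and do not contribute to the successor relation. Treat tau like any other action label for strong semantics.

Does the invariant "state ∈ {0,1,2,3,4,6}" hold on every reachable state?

Answer: INVARIANT HOLDS

Trace:
Safe = {0,1,2,3,4,6}
Reachable = {0,1,2,4,6}
  0: safe
  1: safe
  2: safe
  4: safe
  6: safe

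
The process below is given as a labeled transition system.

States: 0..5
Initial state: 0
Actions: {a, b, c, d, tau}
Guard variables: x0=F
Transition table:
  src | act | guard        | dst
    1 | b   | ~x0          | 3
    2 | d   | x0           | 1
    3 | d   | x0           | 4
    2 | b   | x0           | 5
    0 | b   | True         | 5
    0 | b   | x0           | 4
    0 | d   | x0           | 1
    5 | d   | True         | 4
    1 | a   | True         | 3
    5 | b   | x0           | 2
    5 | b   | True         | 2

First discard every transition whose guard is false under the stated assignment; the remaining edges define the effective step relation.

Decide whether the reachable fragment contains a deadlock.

R = {0,2,4,5}
  0: b→5  [1 exit(s)]
  2: ∅  [deadlock]
  4: ∅  [deadlock]
  5: b→2  d→4  [2 exit(s)]
witness 2: b·b

Answer: DEADLOCK at state 2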